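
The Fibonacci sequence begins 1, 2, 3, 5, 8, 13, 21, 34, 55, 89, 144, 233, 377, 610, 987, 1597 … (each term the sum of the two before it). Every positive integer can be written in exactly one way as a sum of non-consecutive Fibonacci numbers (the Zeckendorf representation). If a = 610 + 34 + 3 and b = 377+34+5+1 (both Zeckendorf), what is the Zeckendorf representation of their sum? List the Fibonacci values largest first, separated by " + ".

987 + 55 + 21 + 1

The two numbers are 647 and 417, so their sum is 1064.
take 987 (≤ 1064); 1064 − 987 = 77
take 55 (≤ 77); 77 − 55 = 22
take 21 (≤ 22); 22 − 21 = 1
take 1 (≤ 1); 1 − 1 = 0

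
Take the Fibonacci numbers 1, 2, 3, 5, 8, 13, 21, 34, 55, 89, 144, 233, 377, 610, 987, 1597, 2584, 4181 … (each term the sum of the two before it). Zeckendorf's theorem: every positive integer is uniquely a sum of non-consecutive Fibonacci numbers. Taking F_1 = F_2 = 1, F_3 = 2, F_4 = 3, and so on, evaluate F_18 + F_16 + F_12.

F_18 + F_16 + F_12 = 2584 + 987 + 144 = 3715.

3715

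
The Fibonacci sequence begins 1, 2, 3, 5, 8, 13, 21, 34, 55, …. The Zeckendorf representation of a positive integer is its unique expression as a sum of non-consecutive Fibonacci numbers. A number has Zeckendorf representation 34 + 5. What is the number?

39

34 + 5 = 39.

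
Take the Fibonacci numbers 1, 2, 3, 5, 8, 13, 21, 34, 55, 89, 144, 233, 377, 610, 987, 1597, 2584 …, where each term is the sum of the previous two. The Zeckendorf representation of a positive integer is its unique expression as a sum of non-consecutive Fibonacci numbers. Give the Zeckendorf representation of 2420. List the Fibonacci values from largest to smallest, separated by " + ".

Greedily peel off the largest Fibonacci term at each step:
take 1597 (≤ 2420); 2420 − 1597 = 823
take 610 (≤ 823); 823 − 610 = 213
take 144 (≤ 213); 213 − 144 = 69
take 55 (≤ 69); 69 − 55 = 14
take 13 (≤ 14); 14 − 13 = 1
take 1 (≤ 1); 1 − 1 = 0
So 2420 = 1597 + 610 + 144 + 55 + 13 + 1, with no two terms consecutive in the sequence.

1597 + 610 + 144 + 55 + 13 + 1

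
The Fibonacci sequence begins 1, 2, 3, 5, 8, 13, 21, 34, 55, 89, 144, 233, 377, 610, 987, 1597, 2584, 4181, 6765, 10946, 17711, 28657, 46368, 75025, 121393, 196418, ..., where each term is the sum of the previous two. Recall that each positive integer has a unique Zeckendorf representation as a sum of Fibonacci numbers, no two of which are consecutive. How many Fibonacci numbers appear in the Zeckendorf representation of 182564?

182564 − 121393 = 61171
61171 − 46368 = 14803
14803 − 10946 = 3857
3857 − 2584 = 1273
1273 − 987 = 286
286 − 233 = 53
53 − 34 = 19
19 − 13 = 6
6 − 5 = 1
1 − 1 = 0
182564 = 121393 + 46368 + 10946 + 2584 + 987 + 233 + 34 + 13 + 5 + 1, which has 10 terms.

10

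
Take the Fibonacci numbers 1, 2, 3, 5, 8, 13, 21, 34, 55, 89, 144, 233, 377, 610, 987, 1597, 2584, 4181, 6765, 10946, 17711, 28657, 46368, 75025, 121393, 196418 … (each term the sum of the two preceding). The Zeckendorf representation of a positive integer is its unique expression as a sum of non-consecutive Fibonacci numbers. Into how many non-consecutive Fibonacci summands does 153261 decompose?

7

121393 ≤ 153261 < 196418, so take 121393; remainder 31868
28657 ≤ 31868 < 46368, so take 28657; remainder 3211
2584 ≤ 3211 < 4181, so take 2584; remainder 627
610 ≤ 627 < 987, so take 610; remainder 17
13 ≤ 17 < 21, so take 13; remainder 4
3 ≤ 4 < 5, so take 3; remainder 1
1 ≤ 1 < 2, so take 1; remainder 0
153261 = 121393 + 28657 + 2584 + 610 + 13 + 3 + 1, which has 7 terms.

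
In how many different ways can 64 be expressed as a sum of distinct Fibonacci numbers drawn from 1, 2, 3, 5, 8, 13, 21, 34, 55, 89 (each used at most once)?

5

64 = 55+8+1 = 55+5+3+1 = 34+21+8+1 = 34+21+5+3+1 = … (1 more), for 5 in all.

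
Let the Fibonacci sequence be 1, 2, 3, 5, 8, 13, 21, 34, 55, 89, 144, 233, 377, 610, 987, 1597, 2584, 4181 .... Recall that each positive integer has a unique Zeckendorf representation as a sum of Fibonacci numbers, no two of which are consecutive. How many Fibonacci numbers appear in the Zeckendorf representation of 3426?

3426 − 2584 = 842
842 − 610 = 232
232 − 144 = 88
88 − 55 = 33
33 − 21 = 12
12 − 8 = 4
4 − 3 = 1
1 − 1 = 0
3426 = 2584 + 610 + 144 + 55 + 21 + 8 + 3 + 1, which has 8 terms.

8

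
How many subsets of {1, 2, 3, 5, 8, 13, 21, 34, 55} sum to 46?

2

46 = 34+8+3+1 = 21+13+8+3+1 — 2 representations.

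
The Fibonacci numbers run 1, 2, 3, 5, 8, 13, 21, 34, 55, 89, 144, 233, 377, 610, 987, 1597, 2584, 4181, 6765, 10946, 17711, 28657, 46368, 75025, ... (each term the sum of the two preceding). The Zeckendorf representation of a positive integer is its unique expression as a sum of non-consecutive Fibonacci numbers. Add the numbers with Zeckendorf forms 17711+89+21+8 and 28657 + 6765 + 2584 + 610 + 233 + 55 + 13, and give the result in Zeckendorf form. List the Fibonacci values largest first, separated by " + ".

46368 + 6765 + 2584 + 987 + 34 + 8

The two numbers are 17829 and 38917, so their sum is 56746.
Greedy algorithm:
56746: greatest Fibonacci not exceeding it is 46368, leaving 10378
10378: greatest Fibonacci not exceeding it is 6765, leaving 3613
3613: greatest Fibonacci not exceeding it is 2584, leaving 1029
1029: greatest Fibonacci not exceeding it is 987, leaving 42
42: greatest Fibonacci not exceeding it is 34, leaving 8
8: greatest Fibonacci not exceeding it is 8, leaving 0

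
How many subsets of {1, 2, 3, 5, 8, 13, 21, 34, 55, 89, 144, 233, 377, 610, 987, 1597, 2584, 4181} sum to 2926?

Starting from the Zeckendorf form and repeatedly splitting a term F_k into F_{k−1} + F_{k−2} (when neither is already used) reaches every representation.
2926 = 2584+233+89+13+5+2 = 2584+233+55+34+13+5+2 = 1597+987+233+89+13+5+2 = … (6 more), for 9 in all.

9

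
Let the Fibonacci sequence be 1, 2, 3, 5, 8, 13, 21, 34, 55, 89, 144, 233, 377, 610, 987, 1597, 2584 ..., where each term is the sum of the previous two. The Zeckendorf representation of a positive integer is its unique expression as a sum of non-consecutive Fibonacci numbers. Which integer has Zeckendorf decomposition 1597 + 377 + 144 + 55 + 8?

2181

1597 + 377 + 144 + 55 + 8 = 2181.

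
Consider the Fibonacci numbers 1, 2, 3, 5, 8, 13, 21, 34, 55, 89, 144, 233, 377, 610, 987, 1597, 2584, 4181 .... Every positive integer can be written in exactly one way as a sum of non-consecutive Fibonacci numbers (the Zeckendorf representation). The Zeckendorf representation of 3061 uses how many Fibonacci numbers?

5

subtract 2584 from 3061: 477 remains
subtract 377 from 477: 100 remains
subtract 89 from 100: 11 remains
subtract 8 from 11: 3 remains
subtract 3 from 3: 0 remains
3061 = 2584 + 377 + 89 + 8 + 3, which has 5 terms.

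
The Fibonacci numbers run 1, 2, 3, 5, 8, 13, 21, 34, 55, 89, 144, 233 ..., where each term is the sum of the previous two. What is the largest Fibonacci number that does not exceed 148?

144

144 ≤ 148 < 233, so the largest Fibonacci number not exceeding 148 is 144.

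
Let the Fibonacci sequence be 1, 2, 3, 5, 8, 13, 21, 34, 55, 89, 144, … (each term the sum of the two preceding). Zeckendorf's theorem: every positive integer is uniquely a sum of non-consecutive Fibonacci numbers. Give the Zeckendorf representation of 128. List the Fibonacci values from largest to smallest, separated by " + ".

subtract 89 from 128: 39 remains
subtract 34 from 39: 5 remains
subtract 5 from 5: 0 remains
So 128 = 89 + 34 + 5, with no two terms consecutive in the sequence.

89 + 34 + 5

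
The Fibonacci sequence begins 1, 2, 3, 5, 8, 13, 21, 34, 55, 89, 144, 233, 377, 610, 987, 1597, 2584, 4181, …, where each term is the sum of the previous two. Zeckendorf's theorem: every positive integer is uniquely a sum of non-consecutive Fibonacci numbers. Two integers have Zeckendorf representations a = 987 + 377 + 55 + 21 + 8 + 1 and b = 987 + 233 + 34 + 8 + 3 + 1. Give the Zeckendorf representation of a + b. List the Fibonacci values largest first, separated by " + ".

The two numbers are 1449 and 1266, so their sum is 2715.
largest Fibonacci ≤ 2715 is 2584; 2715 − 2584 = 131
largest Fibonacci ≤ 131 is 89; 131 − 89 = 42
largest Fibonacci ≤ 42 is 34; 42 − 34 = 8
largest Fibonacci ≤ 8 is 8; 8 − 8 = 0

2584 + 89 + 34 + 8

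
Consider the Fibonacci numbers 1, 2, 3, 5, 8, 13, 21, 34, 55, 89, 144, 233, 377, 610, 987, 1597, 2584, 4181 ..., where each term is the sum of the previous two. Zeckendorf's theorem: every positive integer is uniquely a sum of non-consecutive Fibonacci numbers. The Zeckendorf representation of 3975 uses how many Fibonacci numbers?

6

Greedy algorithm:
3975: greatest Fibonacci not exceeding it is 2584, leaving 1391
1391: greatest Fibonacci not exceeding it is 987, leaving 404
404: greatest Fibonacci not exceeding it is 377, leaving 27
27: greatest Fibonacci not exceeding it is 21, leaving 6
6: greatest Fibonacci not exceeding it is 5, leaving 1
1: greatest Fibonacci not exceeding it is 1, leaving 0
3975 = 2584 + 987 + 377 + 21 + 5 + 1, which has 6 terms.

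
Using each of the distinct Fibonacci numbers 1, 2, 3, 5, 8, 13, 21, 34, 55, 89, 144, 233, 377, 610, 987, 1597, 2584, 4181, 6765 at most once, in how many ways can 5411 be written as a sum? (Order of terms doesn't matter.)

32

Starting from the Zeckendorf form and repeatedly splitting a term F_k into F_{k−1} + F_{k−2} (when neither is already used) reaches every representation.
5411 = 4181+987+233+8+2 = 4181+987+233+5+3+2 = 4181+987+144+89+8+2 = 4181+610+377+233+8+2 = … (28 more), for 32 in all.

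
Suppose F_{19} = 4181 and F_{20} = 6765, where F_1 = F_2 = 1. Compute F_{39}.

63245986

By F_{2k+1} = F_k² + F_{k+1}²: F_{39} = 4181² + 6765² = 17480761 + 45765225 = 63245986.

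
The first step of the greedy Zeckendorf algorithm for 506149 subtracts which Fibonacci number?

317811

317811 ≤ 506149 < 514229, so the largest Fibonacci number not exceeding 506149 is 317811.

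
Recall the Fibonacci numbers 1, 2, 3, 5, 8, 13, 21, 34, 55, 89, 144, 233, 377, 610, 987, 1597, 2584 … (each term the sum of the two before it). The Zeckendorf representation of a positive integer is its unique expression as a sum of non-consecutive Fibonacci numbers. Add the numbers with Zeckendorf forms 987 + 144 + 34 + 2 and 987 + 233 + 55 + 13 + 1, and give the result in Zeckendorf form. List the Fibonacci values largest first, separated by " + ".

The two numbers are 1167 and 1289, so their sum is 2456.
Greedily peel off the largest Fibonacci term at each step:
largest Fibonacci ≤ 2456 is 1597; 2456 − 1597 = 859
largest Fibonacci ≤ 859 is 610; 859 − 610 = 249
largest Fibonacci ≤ 249 is 233; 249 − 233 = 16
largest Fibonacci ≤ 16 is 13; 16 − 13 = 3
largest Fibonacci ≤ 3 is 3; 3 − 3 = 0

1597 + 610 + 233 + 13 + 3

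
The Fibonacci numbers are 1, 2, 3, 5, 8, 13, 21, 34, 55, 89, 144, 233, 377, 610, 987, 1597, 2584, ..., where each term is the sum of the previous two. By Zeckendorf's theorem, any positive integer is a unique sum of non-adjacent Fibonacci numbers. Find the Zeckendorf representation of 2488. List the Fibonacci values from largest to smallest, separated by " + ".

1597 + 610 + 233 + 34 + 13 + 1

2488: greatest Fibonacci not exceeding it is 1597, leaving 891
891: greatest Fibonacci not exceeding it is 610, leaving 281
281: greatest Fibonacci not exceeding it is 233, leaving 48
48: greatest Fibonacci not exceeding it is 34, leaving 14
14: greatest Fibonacci not exceeding it is 13, leaving 1
1: greatest Fibonacci not exceeding it is 1, leaving 0
So 2488 = 1597 + 610 + 233 + 34 + 13 + 1, with no two terms consecutive in the sequence.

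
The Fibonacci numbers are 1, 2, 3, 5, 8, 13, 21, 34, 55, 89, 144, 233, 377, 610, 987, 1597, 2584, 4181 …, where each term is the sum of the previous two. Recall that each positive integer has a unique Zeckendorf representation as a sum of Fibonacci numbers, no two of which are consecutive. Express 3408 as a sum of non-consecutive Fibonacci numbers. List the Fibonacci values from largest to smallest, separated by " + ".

3408 − 2584 = 824
824 − 610 = 214
214 − 144 = 70
70 − 55 = 15
15 − 13 = 2
2 − 2 = 0
So 3408 = 2584 + 610 + 144 + 55 + 13 + 2, with no two terms consecutive in the sequence.

2584 + 610 + 144 + 55 + 13 + 2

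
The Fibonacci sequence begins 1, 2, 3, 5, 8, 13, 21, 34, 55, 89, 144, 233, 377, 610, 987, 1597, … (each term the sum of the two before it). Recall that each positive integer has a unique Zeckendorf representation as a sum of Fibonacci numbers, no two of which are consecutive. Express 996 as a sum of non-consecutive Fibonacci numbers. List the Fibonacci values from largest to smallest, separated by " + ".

subtract 987 from 996: 9 remains
subtract 8 from 9: 1 remains
subtract 1 from 1: 0 remains
So 996 = 987 + 8 + 1, with no two terms consecutive in the sequence.

987 + 8 + 1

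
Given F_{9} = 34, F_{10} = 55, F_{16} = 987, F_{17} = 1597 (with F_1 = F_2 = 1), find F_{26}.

121393

By the addition formula F_{m+n} = F_m F_{n+1} + F_{m−1} F_n with m=10, n=16: F_{26} = 55·1597 + 34·987 = 87835 + 33558 = 121393.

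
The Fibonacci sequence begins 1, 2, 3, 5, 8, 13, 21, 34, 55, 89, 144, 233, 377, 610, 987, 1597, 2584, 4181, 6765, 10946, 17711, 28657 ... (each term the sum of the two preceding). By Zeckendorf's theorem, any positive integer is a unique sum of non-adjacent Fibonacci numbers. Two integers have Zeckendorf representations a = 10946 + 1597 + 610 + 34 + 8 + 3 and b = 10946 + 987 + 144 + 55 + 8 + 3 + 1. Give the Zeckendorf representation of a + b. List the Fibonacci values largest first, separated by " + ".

The two numbers are 13198 and 12144, so their sum is 25342.
Repeatedly subtract the largest Fibonacci number that fits:
25342 − 17711 = 7631
7631 − 6765 = 866
866 − 610 = 256
256 − 233 = 23
23 − 21 = 2
2 − 2 = 0

17711 + 6765 + 610 + 233 + 21 + 2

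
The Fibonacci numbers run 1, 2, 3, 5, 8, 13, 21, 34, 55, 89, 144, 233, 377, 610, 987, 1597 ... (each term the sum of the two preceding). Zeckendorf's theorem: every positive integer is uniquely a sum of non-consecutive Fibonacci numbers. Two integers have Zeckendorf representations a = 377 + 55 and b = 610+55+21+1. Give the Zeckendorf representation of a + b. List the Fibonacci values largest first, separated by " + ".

The two numbers are 432 and 687, so their sum is 1119.
Greedy algorithm:
subtract 987 from 1119: 132 remains
subtract 89 from 132: 43 remains
subtract 34 from 43: 9 remains
subtract 8 from 9: 1 remains
subtract 1 from 1: 0 remains

987 + 89 + 34 + 8 + 1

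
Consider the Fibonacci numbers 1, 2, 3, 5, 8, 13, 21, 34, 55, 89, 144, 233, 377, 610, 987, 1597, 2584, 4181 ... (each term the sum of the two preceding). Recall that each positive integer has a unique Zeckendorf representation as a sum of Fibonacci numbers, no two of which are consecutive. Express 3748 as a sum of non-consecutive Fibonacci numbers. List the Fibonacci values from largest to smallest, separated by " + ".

2584 + 987 + 144 + 21 + 8 + 3 + 1

largest Fibonacci ≤ 3748 is 2584; 3748 − 2584 = 1164
largest Fibonacci ≤ 1164 is 987; 1164 − 987 = 177
largest Fibonacci ≤ 177 is 144; 177 − 144 = 33
largest Fibonacci ≤ 33 is 21; 33 − 21 = 12
largest Fibonacci ≤ 12 is 8; 12 − 8 = 4
largest Fibonacci ≤ 4 is 3; 4 − 3 = 1
largest Fibonacci ≤ 1 is 1; 1 − 1 = 0
So 3748 = 2584 + 987 + 144 + 21 + 8 + 3 + 1, with no two terms consecutive in the sequence.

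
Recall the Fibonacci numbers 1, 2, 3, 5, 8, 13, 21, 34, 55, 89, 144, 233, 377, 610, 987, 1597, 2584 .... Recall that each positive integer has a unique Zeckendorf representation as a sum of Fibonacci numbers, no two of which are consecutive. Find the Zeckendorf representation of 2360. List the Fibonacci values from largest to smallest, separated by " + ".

1597 + 610 + 144 + 8 + 1

Greedy algorithm:
largest Fibonacci ≤ 2360 is 1597; 2360 − 1597 = 763
largest Fibonacci ≤ 763 is 610; 763 − 610 = 153
largest Fibonacci ≤ 153 is 144; 153 − 144 = 9
largest Fibonacci ≤ 9 is 8; 9 − 8 = 1
largest Fibonacci ≤ 1 is 1; 1 − 1 = 0
So 2360 = 1597 + 610 + 144 + 8 + 1, with no two terms consecutive in the sequence.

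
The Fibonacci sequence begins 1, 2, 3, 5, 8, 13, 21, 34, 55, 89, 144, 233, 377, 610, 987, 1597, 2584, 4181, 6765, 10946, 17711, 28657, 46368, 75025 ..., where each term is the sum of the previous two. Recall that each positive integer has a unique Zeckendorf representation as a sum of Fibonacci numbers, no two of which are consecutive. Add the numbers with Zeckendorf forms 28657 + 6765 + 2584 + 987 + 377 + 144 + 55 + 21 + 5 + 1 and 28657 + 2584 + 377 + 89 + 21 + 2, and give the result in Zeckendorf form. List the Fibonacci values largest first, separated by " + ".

The two numbers are 39596 and 31730, so their sum is 71326.
take 46368 (≤ 71326); 71326 − 46368 = 24958
take 17711 (≤ 24958); 24958 − 17711 = 7247
take 6765 (≤ 7247); 7247 − 6765 = 482
take 377 (≤ 482); 482 − 377 = 105
take 89 (≤ 105); 105 − 89 = 16
take 13 (≤ 16); 16 − 13 = 3
take 3 (≤ 3); 3 − 3 = 0

46368 + 17711 + 6765 + 377 + 89 + 13 + 3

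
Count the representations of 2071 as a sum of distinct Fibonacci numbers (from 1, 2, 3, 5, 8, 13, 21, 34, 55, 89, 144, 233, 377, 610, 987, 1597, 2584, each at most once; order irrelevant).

2071 = 1597+377+89+8 = 1597+377+89+5+3 = 1597+377+55+34+8 = 1597+233+144+89+8 = 1597+377+89+5+2+1 = … (31 more), for 36 in all.

36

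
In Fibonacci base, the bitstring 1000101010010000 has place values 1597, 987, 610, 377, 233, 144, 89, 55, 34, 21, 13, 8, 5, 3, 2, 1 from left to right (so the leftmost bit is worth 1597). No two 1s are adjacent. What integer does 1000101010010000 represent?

Summing the place values of the 1 bits: 1597 + 233 + 89 + 34 + 8 = 1961.

1961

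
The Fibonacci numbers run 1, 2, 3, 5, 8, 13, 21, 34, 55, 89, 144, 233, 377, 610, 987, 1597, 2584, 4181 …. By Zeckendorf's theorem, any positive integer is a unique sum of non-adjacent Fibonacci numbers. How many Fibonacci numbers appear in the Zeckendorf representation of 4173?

7

Greedily peel off the largest Fibonacci term at each step:
4173: greatest Fibonacci not exceeding it is 2584, leaving 1589
1589: greatest Fibonacci not exceeding it is 987, leaving 602
602: greatest Fibonacci not exceeding it is 377, leaving 225
225: greatest Fibonacci not exceeding it is 144, leaving 81
81: greatest Fibonacci not exceeding it is 55, leaving 26
26: greatest Fibonacci not exceeding it is 21, leaving 5
5: greatest Fibonacci not exceeding it is 5, leaving 0
4173 = 2584 + 987 + 377 + 144 + 55 + 21 + 5, which has 7 terms.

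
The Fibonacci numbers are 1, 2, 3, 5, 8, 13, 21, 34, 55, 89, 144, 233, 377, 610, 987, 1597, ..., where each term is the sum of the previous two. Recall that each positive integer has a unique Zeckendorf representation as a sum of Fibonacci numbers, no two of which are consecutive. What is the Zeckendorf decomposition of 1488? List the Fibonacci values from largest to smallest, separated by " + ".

987 ≤ 1488 < 1597, so take 987; remainder 501
377 ≤ 501 < 610, so take 377; remainder 124
89 ≤ 124 < 144, so take 89; remainder 35
34 ≤ 35 < 55, so take 34; remainder 1
1 ≤ 1 < 2, so take 1; remainder 0
So 1488 = 987 + 377 + 89 + 34 + 1, with no two terms consecutive in the sequence.

987 + 377 + 89 + 34 + 1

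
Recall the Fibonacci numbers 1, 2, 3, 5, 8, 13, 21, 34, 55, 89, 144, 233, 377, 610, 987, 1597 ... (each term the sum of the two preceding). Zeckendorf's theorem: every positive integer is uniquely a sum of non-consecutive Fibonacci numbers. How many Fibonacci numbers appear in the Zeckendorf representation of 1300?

6

Repeatedly subtract the largest Fibonacci number that fits:
1300: greatest Fibonacci not exceeding it is 987, leaving 313
313: greatest Fibonacci not exceeding it is 233, leaving 80
80: greatest Fibonacci not exceeding it is 55, leaving 25
25: greatest Fibonacci not exceeding it is 21, leaving 4
4: greatest Fibonacci not exceeding it is 3, leaving 1
1: greatest Fibonacci not exceeding it is 1, leaving 0
1300 = 987 + 233 + 55 + 21 + 3 + 1, which has 6 terms.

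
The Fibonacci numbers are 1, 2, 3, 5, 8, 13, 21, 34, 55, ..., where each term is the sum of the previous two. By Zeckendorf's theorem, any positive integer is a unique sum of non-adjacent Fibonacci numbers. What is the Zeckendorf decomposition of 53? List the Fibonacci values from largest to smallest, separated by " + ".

34 + 13 + 5 + 1

53: greatest Fibonacci not exceeding it is 34, leaving 19
19: greatest Fibonacci not exceeding it is 13, leaving 6
6: greatest Fibonacci not exceeding it is 5, leaving 1
1: greatest Fibonacci not exceeding it is 1, leaving 0
So 53 = 34 + 13 + 5 + 1, with no two terms consecutive in the sequence.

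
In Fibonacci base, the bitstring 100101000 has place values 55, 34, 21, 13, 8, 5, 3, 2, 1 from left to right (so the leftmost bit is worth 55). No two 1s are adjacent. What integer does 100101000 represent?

73

Summing the place values of the 1 bits: 55 + 13 + 5 = 73.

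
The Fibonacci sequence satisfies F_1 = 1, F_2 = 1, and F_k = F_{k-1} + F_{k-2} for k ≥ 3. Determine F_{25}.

Iterating the recurrence up to F_{19} = 4181 and F_{18} = 2584:
F_{20} = F_{19} + F_{18} = 4181 + 2584 = 6765
F_{21} = F_{20} + F_{19} = 6765 + 4181 = 10946
F_{22} = F_{21} + F_{20} = 10946 + 6765 = 17711
F_{23} = F_{22} + F_{21} = 17711 + 10946 = 28657
F_{24} = F_{23} + F_{22} = 28657 + 17711 = 46368
F_{25} = F_{24} + F_{23} = 46368 + 28657 = 75025

75025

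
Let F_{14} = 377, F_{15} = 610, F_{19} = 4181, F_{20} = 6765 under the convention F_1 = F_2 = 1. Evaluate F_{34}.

5702887

By the addition formula F_{m+n} = F_m F_{n+1} + F_{m−1} F_n with m=15, n=19: F_{34} = 610·6765 + 377·4181 = 4126650 + 1576237 = 5702887.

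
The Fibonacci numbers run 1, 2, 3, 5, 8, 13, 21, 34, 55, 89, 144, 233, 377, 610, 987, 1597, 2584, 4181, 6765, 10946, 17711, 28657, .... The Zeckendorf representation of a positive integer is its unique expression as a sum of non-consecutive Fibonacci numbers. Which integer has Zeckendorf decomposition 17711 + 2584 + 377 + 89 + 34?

17711 + 2584 + 377 + 89 + 34 = 20795.

20795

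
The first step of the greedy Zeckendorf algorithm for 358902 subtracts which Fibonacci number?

317811

317811 ≤ 358902 < 514229, so the largest Fibonacci number not exceeding 358902 is 317811.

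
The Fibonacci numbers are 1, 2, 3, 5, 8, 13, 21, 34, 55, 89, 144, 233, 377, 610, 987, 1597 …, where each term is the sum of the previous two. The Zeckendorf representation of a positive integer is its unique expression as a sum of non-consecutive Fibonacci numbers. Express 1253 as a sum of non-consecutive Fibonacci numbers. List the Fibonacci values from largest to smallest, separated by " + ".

Greedy algorithm:
subtract 987 from 1253: 266 remains
subtract 233 from 266: 33 remains
subtract 21 from 33: 12 remains
subtract 8 from 12: 4 remains
subtract 3 from 4: 1 remains
subtract 1 from 1: 0 remains
So 1253 = 987 + 233 + 21 + 8 + 3 + 1, with no two terms consecutive in the sequence.

987 + 233 + 21 + 8 + 3 + 1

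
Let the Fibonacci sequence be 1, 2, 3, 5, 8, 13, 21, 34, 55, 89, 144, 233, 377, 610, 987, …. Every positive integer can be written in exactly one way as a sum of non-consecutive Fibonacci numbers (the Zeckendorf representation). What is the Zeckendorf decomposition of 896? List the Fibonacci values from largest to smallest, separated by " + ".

610 + 233 + 34 + 13 + 5 + 1

Repeatedly subtract the largest Fibonacci number that fits:
subtract 610 from 896: 286 remains
subtract 233 from 286: 53 remains
subtract 34 from 53: 19 remains
subtract 13 from 19: 6 remains
subtract 5 from 6: 1 remains
subtract 1 from 1: 0 remains
So 896 = 610 + 233 + 34 + 13 + 5 + 1, with no two terms consecutive in the sequence.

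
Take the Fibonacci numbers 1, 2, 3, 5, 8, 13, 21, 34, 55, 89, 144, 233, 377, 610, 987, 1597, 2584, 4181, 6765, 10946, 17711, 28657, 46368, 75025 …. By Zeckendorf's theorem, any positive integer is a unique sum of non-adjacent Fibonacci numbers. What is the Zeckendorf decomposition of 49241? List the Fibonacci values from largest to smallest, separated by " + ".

46368 ≤ 49241 < 75025, so take 46368; remainder 2873
2584 ≤ 2873 < 4181, so take 2584; remainder 289
233 ≤ 289 < 377, so take 233; remainder 56
55 ≤ 56 < 89, so take 55; remainder 1
1 ≤ 1 < 2, so take 1; remainder 0
So 49241 = 46368 + 2584 + 233 + 55 + 1, with no two terms consecutive in the sequence.

46368 + 2584 + 233 + 55 + 1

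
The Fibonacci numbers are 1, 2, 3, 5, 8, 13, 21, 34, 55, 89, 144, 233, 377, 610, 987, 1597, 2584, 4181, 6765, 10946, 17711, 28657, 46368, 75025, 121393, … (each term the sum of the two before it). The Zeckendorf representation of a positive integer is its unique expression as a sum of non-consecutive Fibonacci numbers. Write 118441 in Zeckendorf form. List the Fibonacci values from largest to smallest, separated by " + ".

Repeatedly subtract the largest Fibonacci number that fits:
75025 ≤ 118441 < 121393, so take 75025; remainder 43416
28657 ≤ 43416 < 46368, so take 28657; remainder 14759
10946 ≤ 14759 < 17711, so take 10946; remainder 3813
2584 ≤ 3813 < 4181, so take 2584; remainder 1229
987 ≤ 1229 < 1597, so take 987; remainder 242
233 ≤ 242 < 377, so take 233; remainder 9
8 ≤ 9 < 13, so take 8; remainder 1
1 ≤ 1 < 2, so take 1; remainder 0
So 118441 = 75025 + 28657 + 10946 + 2584 + 987 + 233 + 8 + 1, with no two terms consecutive in the sequence.

75025 + 28657 + 10946 + 2584 + 987 + 233 + 8 + 1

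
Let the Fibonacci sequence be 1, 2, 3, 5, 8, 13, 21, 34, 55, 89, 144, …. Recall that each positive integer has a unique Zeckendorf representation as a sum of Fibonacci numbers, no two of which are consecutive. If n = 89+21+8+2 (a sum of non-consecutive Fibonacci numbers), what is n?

89+21+8+2 = 120.

120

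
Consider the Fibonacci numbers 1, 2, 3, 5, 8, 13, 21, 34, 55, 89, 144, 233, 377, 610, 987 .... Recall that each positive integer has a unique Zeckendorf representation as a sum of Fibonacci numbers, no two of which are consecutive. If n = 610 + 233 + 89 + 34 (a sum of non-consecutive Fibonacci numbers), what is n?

610 + 233 + 89 + 34 = 966.

966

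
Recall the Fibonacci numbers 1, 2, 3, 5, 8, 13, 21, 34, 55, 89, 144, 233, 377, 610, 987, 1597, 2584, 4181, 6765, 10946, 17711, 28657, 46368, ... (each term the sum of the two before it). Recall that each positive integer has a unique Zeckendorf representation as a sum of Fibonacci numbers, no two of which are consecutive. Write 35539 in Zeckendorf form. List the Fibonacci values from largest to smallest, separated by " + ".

Repeatedly subtract the largest Fibonacci number that fits:
take 28657 (≤ 35539); 35539 − 28657 = 6882
take 6765 (≤ 6882); 6882 − 6765 = 117
take 89 (≤ 117); 117 − 89 = 28
take 21 (≤ 28); 28 − 21 = 7
take 5 (≤ 7); 7 − 5 = 2
take 2 (≤ 2); 2 − 2 = 0
So 35539 = 28657 + 6765 + 89 + 21 + 5 + 2, with no two terms consecutive in the sequence.

28657 + 6765 + 89 + 21 + 5 + 2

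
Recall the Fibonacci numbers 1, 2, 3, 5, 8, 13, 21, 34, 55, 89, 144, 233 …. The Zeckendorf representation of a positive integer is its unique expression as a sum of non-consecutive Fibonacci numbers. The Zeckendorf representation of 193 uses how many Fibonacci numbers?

4

Greedily peel off the largest Fibonacci term at each step:
193 − 144 = 49
49 − 34 = 15
15 − 13 = 2
2 − 2 = 0
193 = 144 + 34 + 13 + 2, which has 4 terms.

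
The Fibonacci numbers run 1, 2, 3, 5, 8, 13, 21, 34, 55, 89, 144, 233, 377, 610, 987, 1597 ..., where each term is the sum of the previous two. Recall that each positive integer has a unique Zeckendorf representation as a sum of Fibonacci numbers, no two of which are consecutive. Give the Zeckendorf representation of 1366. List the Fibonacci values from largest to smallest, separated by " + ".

Repeatedly subtract the largest Fibonacci number that fits:
largest Fibonacci ≤ 1366 is 987; 1366 − 987 = 379
largest Fibonacci ≤ 379 is 377; 379 − 377 = 2
largest Fibonacci ≤ 2 is 2; 2 − 2 = 0
So 1366 = 987 + 377 + 2, with no two terms consecutive in the sequence.

987 + 377 + 2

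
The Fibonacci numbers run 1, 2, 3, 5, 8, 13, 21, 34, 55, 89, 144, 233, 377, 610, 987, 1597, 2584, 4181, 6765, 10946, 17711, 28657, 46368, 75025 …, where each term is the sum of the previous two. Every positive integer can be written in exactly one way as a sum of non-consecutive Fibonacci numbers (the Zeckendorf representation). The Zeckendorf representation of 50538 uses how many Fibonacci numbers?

Greedily peel off the largest Fibonacci term at each step:
take 46368 (≤ 50538); 50538 − 46368 = 4170
take 2584 (≤ 4170); 4170 − 2584 = 1586
take 987 (≤ 1586); 1586 − 987 = 599
take 377 (≤ 599); 599 − 377 = 222
take 144 (≤ 222); 222 − 144 = 78
take 55 (≤ 78); 78 − 55 = 23
take 21 (≤ 23); 23 − 21 = 2
take 2 (≤ 2); 2 − 2 = 0
50538 = 46368 + 2584 + 987 + 377 + 144 + 55 + 21 + 2, which has 8 terms.

8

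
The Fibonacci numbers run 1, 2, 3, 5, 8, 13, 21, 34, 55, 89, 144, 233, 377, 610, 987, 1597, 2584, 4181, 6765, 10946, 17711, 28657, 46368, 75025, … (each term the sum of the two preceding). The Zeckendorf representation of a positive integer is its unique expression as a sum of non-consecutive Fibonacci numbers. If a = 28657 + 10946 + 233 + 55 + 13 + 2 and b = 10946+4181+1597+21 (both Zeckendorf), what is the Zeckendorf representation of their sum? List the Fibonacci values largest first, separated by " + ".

46368 + 6765 + 2584 + 610 + 233 + 89 + 2

The two numbers are 39906 and 16745, so their sum is 56651.
46368 ≤ 56651 < 75025, so take 46368; remainder 10283
6765 ≤ 10283 < 10946, so take 6765; remainder 3518
2584 ≤ 3518 < 4181, so take 2584; remainder 934
610 ≤ 934 < 987, so take 610; remainder 324
233 ≤ 324 < 377, so take 233; remainder 91
89 ≤ 91 < 144, so take 89; remainder 2
2 ≤ 2 < 3, so take 2; remainder 0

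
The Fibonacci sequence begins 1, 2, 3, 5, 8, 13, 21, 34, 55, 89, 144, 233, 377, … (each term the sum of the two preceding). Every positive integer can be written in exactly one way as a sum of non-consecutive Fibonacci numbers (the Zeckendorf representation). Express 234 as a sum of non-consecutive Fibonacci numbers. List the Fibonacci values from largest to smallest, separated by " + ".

234 − 233 = 1
1 − 1 = 0
So 234 = 233 + 1, with no two terms consecutive in the sequence.

233 + 1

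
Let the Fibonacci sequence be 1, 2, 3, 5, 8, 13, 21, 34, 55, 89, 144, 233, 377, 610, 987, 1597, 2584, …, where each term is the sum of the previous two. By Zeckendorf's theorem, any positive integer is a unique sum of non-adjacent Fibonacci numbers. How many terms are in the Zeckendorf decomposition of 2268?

take 1597 (≤ 2268); 2268 − 1597 = 671
take 610 (≤ 671); 671 − 610 = 61
take 55 (≤ 61); 61 − 55 = 6
take 5 (≤ 6); 6 − 5 = 1
take 1 (≤ 1); 1 − 1 = 0
2268 = 1597 + 610 + 55 + 5 + 1, which has 5 terms.

5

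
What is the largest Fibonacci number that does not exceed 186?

144 ≤ 186 < 233, so the largest Fibonacci number not exceeding 186 is 144.

144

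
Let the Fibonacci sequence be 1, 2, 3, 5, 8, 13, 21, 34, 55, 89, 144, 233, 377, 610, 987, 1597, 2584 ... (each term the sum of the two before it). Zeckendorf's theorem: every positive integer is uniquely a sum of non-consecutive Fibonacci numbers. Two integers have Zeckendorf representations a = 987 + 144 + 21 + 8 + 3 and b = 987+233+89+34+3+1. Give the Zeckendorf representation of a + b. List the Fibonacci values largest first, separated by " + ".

The two numbers are 1163 and 1347, so their sum is 2510.
2510 − 1597 = 913
913 − 610 = 303
303 − 233 = 70
70 − 55 = 15
15 − 13 = 2
2 − 2 = 0

1597 + 610 + 233 + 55 + 13 + 2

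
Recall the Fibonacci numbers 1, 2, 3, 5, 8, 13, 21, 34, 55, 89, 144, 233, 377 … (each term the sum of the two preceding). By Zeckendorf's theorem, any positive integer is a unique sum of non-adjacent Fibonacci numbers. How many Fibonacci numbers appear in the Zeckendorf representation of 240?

3

240: greatest Fibonacci not exceeding it is 233, leaving 7
7: greatest Fibonacci not exceeding it is 5, leaving 2
2: greatest Fibonacci not exceeding it is 2, leaving 0
240 = 233 + 5 + 2, which has 3 terms.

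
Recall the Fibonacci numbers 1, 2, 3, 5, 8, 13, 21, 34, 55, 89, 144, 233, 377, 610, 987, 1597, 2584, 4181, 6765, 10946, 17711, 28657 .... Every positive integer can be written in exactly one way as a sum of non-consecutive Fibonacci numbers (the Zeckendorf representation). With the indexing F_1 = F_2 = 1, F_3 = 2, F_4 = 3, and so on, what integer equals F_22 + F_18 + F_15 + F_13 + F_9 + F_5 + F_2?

21178

F_22 + F_18 + F_15 + F_13 + F_9 + F_5 + F_2 = 17711 + 2584 + 610 + 233 + 34 + 5 + 1 = 21178.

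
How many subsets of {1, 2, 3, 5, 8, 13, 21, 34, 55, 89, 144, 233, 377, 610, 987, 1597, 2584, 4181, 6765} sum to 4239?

35

4239 = 4181+55+3 = 4181+55+2+1 = 4181+34+21+3 = … (32 more), for 35 in all.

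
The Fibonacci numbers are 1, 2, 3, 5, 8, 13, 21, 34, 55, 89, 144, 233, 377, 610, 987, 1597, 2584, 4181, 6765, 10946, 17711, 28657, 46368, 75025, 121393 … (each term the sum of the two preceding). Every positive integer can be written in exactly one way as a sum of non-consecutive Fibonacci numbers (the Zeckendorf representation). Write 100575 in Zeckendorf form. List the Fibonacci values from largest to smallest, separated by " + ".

Greedily peel off the largest Fibonacci term at each step:
take 75025 (≤ 100575); 100575 − 75025 = 25550
take 17711 (≤ 25550); 25550 − 17711 = 7839
take 6765 (≤ 7839); 7839 − 6765 = 1074
take 987 (≤ 1074); 1074 − 987 = 87
take 55 (≤ 87); 87 − 55 = 32
take 21 (≤ 32); 32 − 21 = 11
take 8 (≤ 11); 11 − 8 = 3
take 3 (≤ 3); 3 − 3 = 0
So 100575 = 75025 + 17711 + 6765 + 987 + 55 + 21 + 8 + 3, with no two terms consecutive in the sequence.

75025 + 17711 + 6765 + 987 + 55 + 21 + 8 + 3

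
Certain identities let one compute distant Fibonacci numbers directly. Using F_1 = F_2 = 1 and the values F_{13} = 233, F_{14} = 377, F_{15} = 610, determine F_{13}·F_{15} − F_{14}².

233·610 − 377² = 142130 − 142129 = 1. (Cassini's identity: F_{k−1}F_{k+1} − F_k² = (−1)^k.)

1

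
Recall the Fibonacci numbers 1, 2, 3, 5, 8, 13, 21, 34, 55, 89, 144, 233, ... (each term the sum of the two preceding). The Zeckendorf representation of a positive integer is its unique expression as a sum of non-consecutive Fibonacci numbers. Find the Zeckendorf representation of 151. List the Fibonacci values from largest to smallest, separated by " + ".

151 − 144 = 7
7 − 5 = 2
2 − 2 = 0
So 151 = 144 + 5 + 2, with no two terms consecutive in the sequence.

144 + 5 + 2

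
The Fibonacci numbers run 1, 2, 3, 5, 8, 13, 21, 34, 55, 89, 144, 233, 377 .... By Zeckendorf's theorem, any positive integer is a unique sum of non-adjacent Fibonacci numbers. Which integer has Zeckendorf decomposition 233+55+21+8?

317

233+55+21+8 = 317.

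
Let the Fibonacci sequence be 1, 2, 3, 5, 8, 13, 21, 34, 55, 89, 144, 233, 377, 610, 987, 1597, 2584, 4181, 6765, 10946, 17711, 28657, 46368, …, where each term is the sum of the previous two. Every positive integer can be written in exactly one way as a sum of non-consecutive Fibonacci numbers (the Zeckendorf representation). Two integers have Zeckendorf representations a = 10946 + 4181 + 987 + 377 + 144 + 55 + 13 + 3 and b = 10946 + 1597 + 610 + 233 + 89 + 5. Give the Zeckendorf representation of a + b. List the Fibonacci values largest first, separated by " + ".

28657 + 987 + 377 + 144 + 21

The two numbers are 16706 and 13480, so their sum is 30186.
Greedily peel off the largest Fibonacci term at each step:
subtract 28657 from 30186: 1529 remains
subtract 987 from 1529: 542 remains
subtract 377 from 542: 165 remains
subtract 144 from 165: 21 remains
subtract 21 from 21: 0 remains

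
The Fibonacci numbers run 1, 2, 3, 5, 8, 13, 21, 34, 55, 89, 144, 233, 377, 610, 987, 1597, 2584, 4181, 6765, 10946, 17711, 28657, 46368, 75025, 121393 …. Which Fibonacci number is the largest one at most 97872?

75025 ≤ 97872 < 121393, so the largest Fibonacci number not exceeding 97872 is 75025.

75025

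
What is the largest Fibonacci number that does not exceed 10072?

6765

6765 ≤ 10072 < 10946, so the largest Fibonacci number not exceeding 10072 is 6765.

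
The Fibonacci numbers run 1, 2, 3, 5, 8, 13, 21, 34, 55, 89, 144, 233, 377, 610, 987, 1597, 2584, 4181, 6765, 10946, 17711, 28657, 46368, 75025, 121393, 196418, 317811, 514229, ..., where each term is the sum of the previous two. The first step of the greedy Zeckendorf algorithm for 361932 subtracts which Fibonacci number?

317811 ≤ 361932 < 514229, so the largest Fibonacci number not exceeding 361932 is 317811.

317811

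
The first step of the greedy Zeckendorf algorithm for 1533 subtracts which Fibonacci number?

987

987 ≤ 1533 < 1597, so the largest Fibonacci number not exceeding 1533 is 987.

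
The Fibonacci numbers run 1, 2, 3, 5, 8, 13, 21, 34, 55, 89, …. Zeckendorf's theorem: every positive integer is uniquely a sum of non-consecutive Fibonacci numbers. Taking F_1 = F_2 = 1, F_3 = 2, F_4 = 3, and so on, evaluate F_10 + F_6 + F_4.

66

F_10 + F_6 + F_4 = 55 + 8 + 3 = 66.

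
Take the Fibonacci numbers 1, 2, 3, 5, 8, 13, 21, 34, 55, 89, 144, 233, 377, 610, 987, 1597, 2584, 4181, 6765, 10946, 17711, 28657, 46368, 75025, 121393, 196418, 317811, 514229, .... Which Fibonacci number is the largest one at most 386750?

317811 ≤ 386750 < 514229, so the largest Fibonacci number not exceeding 386750 is 317811.

317811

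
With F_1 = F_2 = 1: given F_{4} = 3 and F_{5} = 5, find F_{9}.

By F_{2k+1} = F_k² + F_{k+1}²: F_{9} = 3² + 5² = 9 + 25 = 34.

34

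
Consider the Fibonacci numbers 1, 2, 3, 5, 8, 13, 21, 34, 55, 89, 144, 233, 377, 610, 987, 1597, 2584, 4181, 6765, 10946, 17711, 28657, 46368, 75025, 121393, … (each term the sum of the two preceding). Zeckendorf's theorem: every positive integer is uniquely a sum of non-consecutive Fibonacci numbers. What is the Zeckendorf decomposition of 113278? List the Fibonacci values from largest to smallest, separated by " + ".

75025 + 28657 + 6765 + 2584 + 233 + 13 + 1

Greedily peel off the largest Fibonacci term at each step:
largest Fibonacci ≤ 113278 is 75025; 113278 − 75025 = 38253
largest Fibonacci ≤ 38253 is 28657; 38253 − 28657 = 9596
largest Fibonacci ≤ 9596 is 6765; 9596 − 6765 = 2831
largest Fibonacci ≤ 2831 is 2584; 2831 − 2584 = 247
largest Fibonacci ≤ 247 is 233; 247 − 233 = 14
largest Fibonacci ≤ 14 is 13; 14 − 13 = 1
largest Fibonacci ≤ 1 is 1; 1 − 1 = 0
So 113278 = 75025 + 28657 + 6765 + 2584 + 233 + 13 + 1, with no two terms consecutive in the sequence.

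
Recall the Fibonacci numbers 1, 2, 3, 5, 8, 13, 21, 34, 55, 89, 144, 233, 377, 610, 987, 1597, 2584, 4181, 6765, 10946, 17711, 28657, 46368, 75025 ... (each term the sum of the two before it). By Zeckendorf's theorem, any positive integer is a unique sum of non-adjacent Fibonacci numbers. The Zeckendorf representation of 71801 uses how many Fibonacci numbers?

9

71801 − 46368 = 25433
25433 − 17711 = 7722
7722 − 6765 = 957
957 − 610 = 347
347 − 233 = 114
114 − 89 = 25
25 − 21 = 4
4 − 3 = 1
1 − 1 = 0
71801 = 46368 + 17711 + 6765 + 610 + 233 + 89 + 21 + 3 + 1, which has 9 terms.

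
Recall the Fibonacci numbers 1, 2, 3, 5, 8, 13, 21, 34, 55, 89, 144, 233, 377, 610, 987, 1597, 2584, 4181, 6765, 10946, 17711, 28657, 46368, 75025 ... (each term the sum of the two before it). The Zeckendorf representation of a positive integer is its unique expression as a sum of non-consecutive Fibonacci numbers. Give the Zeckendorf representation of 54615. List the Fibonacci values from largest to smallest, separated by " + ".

46368 + 6765 + 987 + 377 + 89 + 21 + 8

Greedily peel off the largest Fibonacci term at each step:
take 46368 (≤ 54615); 54615 − 46368 = 8247
take 6765 (≤ 8247); 8247 − 6765 = 1482
take 987 (≤ 1482); 1482 − 987 = 495
take 377 (≤ 495); 495 − 377 = 118
take 89 (≤ 118); 118 − 89 = 29
take 21 (≤ 29); 29 − 21 = 8
take 8 (≤ 8); 8 − 8 = 0
So 54615 = 46368 + 6765 + 987 + 377 + 89 + 21 + 8, with no two terms consecutive in the sequence.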